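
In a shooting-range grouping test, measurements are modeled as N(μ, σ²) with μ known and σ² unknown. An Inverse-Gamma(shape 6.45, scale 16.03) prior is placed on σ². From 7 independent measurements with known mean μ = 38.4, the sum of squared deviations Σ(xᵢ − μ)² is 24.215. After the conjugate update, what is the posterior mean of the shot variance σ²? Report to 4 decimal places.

With known mean μ and an Inverse-Gamma(α, β) prior on σ², the Normal likelihood is conjugate: posterior is Inv-Gamma(α + n/2, β + Σ(xᵢ−μ)²/2).
Posterior: Inv-Gamma(6.45 + 7/2, 16.03 + 24.215/2) = Inv-Gamma(9.95, 28.1375).
E[σ²|data] = β/(α−1) = 28.1375/8.95 = 3.1439.

3.1439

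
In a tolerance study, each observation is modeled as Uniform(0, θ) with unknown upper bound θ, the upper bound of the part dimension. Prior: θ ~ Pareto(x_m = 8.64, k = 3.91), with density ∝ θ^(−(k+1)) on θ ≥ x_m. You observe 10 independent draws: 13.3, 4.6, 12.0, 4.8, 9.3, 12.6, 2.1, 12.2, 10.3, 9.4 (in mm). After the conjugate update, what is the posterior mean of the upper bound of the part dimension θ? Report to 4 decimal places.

14.3302

A Pareto(scale x_m, shape k) prior on the upper bound θ of Uniform(0, θ) is conjugate: posterior is Pareto(max(x_m, max xᵢ), k + n).
Sample maximum = 13.3; prior scale x_m = 8.64 → posterior scale = max = 13.30.
Posterior shape = 3.91 + 10 = 13.91.
E[θ|data] = k·x_m/(k−1) = 13.91·13.30/12.91 = 14.3302.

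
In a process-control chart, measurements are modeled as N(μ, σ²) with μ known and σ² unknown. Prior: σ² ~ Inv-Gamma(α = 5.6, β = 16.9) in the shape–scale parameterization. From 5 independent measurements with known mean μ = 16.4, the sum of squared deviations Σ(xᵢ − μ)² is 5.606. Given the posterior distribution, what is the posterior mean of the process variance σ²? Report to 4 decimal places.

2.7751

With known mean μ and an Inverse-Gamma(α, β) prior on σ², the Normal likelihood is conjugate: posterior is Inv-Gamma(α + n/2, β + Σ(xᵢ−μ)²/2).
Posterior: Inv-Gamma(5.6 + 5/2, 16.9 + 5.606/2) = Inv-Gamma(8.10, 19.7030).
E[σ²|data] = β/(α−1) = 19.7030/7.10 = 2.7751.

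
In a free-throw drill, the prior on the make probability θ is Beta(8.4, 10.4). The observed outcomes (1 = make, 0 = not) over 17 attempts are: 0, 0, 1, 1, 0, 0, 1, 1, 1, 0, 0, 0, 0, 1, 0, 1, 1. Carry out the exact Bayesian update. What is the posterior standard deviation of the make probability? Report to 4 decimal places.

The Beta prior is conjugate to a Binomial/Bernoulli likelihood; the update adds successes to α and failures to β.
Posterior: Beta(α+k, β+n−k) = Beta(8.4+8, 10.4+9) = Beta(16.4, 19.4).
Var = αβ/((α+β)²(α+β+1)) = 16.4·19.4/(35.8²·36.8) = 0.00674577; SD = √0.00674577 = 0.0821.

0.0821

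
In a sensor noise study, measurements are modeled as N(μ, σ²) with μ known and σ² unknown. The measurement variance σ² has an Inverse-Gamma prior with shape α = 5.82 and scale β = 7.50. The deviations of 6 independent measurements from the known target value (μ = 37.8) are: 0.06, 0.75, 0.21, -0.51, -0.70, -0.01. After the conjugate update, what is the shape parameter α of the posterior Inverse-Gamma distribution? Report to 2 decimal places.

With known mean μ and an Inverse-Gamma(α, β) prior on σ², the Normal likelihood is conjugate: posterior is Inv-Gamma(α + n/2, β + Σ(xᵢ−μ)²/2).
Σ(xᵢ−μ)² = (0.06)² + (0.75)² + (0.21)² + (-0.51)² + (-0.70)² + (-0.01)² = 1.3604.
Posterior: Inv-Gamma(5.82 + 6/2, 7.50 + 1.3604/2) = Inv-Gamma(8.82, 8.18020).
Posterior α = 8.82.

8.82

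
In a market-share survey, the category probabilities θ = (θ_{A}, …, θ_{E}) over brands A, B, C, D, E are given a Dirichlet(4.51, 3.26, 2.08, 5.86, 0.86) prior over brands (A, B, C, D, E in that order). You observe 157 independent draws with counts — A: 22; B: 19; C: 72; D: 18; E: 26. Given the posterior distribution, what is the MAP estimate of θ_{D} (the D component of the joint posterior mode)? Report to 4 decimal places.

0.1356

The Dirichlet prior is conjugate to the Multinomial likelihood: each posterior αⱼ = prior αⱼ + observed count nⱼ.
Posterior concentration: (26.51, 22.26, 74.08, 23.86, 26.86), total = 173.57.
Joint mode component: (α_{D}−1)/(Σα−K) = 22.86/168.57 = 0.1356.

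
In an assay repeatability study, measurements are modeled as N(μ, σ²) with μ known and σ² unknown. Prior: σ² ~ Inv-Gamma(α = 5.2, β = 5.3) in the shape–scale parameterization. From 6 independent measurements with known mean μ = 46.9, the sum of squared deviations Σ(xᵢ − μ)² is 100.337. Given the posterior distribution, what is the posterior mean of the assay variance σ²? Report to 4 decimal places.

7.7040

With known mean μ and an Inverse-Gamma(α, β) prior on σ², the Normal likelihood is conjugate: posterior is Inv-Gamma(α + n/2, β + Σ(xᵢ−μ)²/2).
Posterior: Inv-Gamma(5.2 + 6/2, 5.3 + 100.337/2) = Inv-Gamma(8.20, 55.4685).
E[σ²|data] = β/(α−1) = 55.4685/7.20 = 7.7040.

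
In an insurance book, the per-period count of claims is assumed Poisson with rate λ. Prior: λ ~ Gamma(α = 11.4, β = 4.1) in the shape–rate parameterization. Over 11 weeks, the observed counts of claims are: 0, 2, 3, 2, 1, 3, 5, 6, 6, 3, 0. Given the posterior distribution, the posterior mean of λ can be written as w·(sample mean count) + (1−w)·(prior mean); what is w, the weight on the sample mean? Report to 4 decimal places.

With a Gamma(shape α, rate β) prior, the Poisson likelihood is conjugate: the posterior is Gamma(α + ΣXᵢ, β + n).
Posterior mean = (α₀+S)/(β₀+n) = [n/(β₀+n)]·(S/n) + [β₀/(β₀+n)]·(α₀/β₀), so only n and β₀ enter the weight.
Weight on data w = n/(β₀+n) = 11/(4.1+11) = 11/15.1 = 0.7285.

0.7285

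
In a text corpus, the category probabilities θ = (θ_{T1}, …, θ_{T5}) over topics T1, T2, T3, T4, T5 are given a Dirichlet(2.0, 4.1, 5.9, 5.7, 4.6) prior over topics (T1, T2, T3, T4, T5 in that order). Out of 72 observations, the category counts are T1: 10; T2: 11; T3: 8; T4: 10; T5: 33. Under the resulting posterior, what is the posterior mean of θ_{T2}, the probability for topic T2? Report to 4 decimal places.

The Dirichlet prior is conjugate to the Multinomial likelihood: each posterior αⱼ = prior αⱼ + observed count nⱼ.
Posterior concentration: (12.0, 15.1, 13.9, 15.7, 37.6), total = 94.3.
E[θ_{T2}|data] = α_{T2}/Σα = 15.1/94.3 = 0.1601.

0.1601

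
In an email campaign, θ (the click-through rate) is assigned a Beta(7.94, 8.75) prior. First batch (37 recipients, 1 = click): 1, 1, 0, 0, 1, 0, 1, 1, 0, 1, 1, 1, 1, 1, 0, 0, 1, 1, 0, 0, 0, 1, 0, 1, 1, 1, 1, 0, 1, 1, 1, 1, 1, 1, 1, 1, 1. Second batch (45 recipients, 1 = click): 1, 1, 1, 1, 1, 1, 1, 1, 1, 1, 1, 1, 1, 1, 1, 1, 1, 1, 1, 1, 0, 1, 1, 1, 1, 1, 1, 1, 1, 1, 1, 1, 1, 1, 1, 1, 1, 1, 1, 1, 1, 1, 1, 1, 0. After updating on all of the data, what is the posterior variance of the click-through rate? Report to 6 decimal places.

The Beta prior is conjugate to a Binomial/Bernoulli likelihood; the update adds successes to α and failures to β.
After batch 1: Beta(7.94+26, 8.75+11) = Beta(33.94, 19.75).
After batch 2: Beta(33.94+43, 19.75+2) = Beta(76.94, 21.75).
Var = αβ/((α+β)²(α+β+1)) = 76.94·21.75/(98.69²·99.69) = 0.001724.

0.001724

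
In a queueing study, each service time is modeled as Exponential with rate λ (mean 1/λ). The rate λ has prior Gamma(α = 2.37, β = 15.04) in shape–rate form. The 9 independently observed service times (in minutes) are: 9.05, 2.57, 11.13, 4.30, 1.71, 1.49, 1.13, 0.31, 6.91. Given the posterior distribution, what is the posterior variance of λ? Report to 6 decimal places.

With a Gamma(shape α, rate β) prior on the exponential rate λ, the posterior after n observations with total T = Σxᵢ is Gamma(α+n, β+T).
Sum of observations T = 38.60 minutes; n = 9.
Posterior: Gamma(2.37+9, 15.04+38.60) = Gamma(11.37, 53.64).
Var = α/β² = 0.003952.

0.003952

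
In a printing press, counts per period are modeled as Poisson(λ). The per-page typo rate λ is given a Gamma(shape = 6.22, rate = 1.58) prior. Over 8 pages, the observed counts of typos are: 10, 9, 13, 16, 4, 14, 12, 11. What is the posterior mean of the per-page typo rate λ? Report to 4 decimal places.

With a Gamma(shape α, rate β) prior, the Poisson likelihood is conjugate: the posterior is Gamma(α + ΣXᵢ, β + n).
Sum of counts S = 89 over n = 8 pages.
Posterior: Gamma(α+S, β+n) = Gamma(6.22+89, 1.58+8) = Gamma(95.22, 9.58).
Posterior mean = α/β = 95.22/9.58 = 9.9395.

9.9395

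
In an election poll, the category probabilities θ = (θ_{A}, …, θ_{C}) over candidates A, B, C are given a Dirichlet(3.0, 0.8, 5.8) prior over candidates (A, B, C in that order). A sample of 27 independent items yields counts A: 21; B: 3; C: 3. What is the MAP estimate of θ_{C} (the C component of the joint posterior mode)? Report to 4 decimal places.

The Dirichlet prior is conjugate to the Multinomial likelihood: each posterior αⱼ = prior αⱼ + observed count nⱼ.
Posterior concentration: (24.0, 3.8, 8.8), total = 36.6.
Joint mode component: (α_{C}−1)/(Σα−K) = 7.8/33.6 = 0.2321.

0.2321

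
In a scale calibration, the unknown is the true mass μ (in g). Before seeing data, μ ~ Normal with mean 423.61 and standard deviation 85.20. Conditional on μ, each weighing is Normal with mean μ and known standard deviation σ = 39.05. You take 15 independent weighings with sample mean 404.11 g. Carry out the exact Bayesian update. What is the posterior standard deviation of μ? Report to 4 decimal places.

10.0128

For Normal data with known variance σ², a Normal(μ₀, σ₀²) prior on μ is conjugate. Posterior precision = 1/σ₀² + n/σ²; posterior mean is the precision-weighted average of μ₀ and x̄.
σ₀² = 85.20² = 7259.04, σ² = 39.05² = 1524.9025; σ² + n·σ₀² = 1524.9025 + 15·7259.04 = 110410.5025.
Posterior precision = 1/σ₀² + n/σ² = 1/7259.04 + 15/1524.9025 = (σ² + n·σ₀²)/(σ₀²σ²) = 110410.5025/(7259.04·1524.9025); posterior variance σₙ² = σ₀²σ²/(σ² + n·σ₀²) = 7259.04·1524.9025/110410.5025 = 100.256117.
Posterior SD = √σₙ² = √(7259.04·1524.9025/110410.5025) = 10.0128.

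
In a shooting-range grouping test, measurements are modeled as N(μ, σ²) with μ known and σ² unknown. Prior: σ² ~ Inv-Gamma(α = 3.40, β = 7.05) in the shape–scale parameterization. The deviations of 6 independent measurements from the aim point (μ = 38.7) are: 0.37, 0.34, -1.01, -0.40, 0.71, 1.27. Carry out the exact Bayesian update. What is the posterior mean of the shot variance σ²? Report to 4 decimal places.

With known mean μ and an Inverse-Gamma(α, β) prior on σ², the Normal likelihood is conjugate: posterior is Inv-Gamma(α + n/2, β + Σ(xᵢ−μ)²/2).
Σ(xᵢ−μ)² = (0.37)² + (0.34)² + (-1.01)² + (-0.40)² + (0.71)² + (1.27)² = 3.5496.
Posterior: Inv-Gamma(3.40 + 6/2, 7.05 + 3.5496/2) = Inv-Gamma(6.40, 8.82480).
E[σ²|data] = β/(α−1) = 8.82480/5.40 = 1.6342.

1.6342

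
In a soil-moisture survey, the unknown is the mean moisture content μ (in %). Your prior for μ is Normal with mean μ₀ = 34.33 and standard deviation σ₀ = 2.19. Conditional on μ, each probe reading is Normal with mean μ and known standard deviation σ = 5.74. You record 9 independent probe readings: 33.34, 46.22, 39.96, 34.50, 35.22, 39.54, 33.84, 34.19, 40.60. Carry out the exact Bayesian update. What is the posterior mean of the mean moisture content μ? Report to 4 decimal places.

36.1221

For Normal data with known variance σ², a Normal(μ₀, σ₀²) prior on μ is conjugate. Posterior precision = 1/σ₀² + n/σ²; posterior mean is the precision-weighted average of μ₀ and x̄.
Σxᵢ = 33.34 + 46.22 + 39.96 + 34.50 + 35.22 + 39.54 + 33.84 + 34.19 + 40.60 = 337.41, so n·x̄ = 337.41.
σ₀² = 2.19² = 4.7961, σ² = 5.74² = 32.9476; σ² + n·σ₀² = 32.9476 + 9·4.7961 = 76.1125.
Posterior mean = (μ₀/σ₀² + n·x̄/σ²)/(1/σ₀² + n/σ²) = (σ²·μ₀ + σ₀²·n·x̄)/(σ² + n·σ₀²) = (32.9476·34.33 + 4.7961·337.41)/76.1125 = 2749.343209/76.1125 = 36.1221.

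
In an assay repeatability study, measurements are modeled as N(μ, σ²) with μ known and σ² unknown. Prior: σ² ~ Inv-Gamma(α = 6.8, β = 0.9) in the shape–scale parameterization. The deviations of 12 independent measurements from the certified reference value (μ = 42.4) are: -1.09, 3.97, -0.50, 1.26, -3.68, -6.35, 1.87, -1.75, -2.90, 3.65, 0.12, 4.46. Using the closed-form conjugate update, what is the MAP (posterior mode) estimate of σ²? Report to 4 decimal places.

4.4438

With known mean μ and an Inverse-Gamma(α, β) prior on σ², the Normal likelihood is conjugate: posterior is Inv-Gamma(α + n/2, β + Σ(xᵢ−μ)²/2).
Σ(xᵢ−μ)² = (-1.09)² + (3.97)² + (-0.50)² + (1.26)² + (-3.68)² + (-6.35)² + (1.87)² + (-1.75)² + (-2.90)² + (3.65)² + (0.12)² + (4.46)² = 120.8494.
Posterior: Inv-Gamma(6.8 + 12/2, 0.9 + 120.8494/2) = Inv-Gamma(12.80, 61.32470).
Mode = β/(α+1) = 61.32470/13.80 = 4.4438.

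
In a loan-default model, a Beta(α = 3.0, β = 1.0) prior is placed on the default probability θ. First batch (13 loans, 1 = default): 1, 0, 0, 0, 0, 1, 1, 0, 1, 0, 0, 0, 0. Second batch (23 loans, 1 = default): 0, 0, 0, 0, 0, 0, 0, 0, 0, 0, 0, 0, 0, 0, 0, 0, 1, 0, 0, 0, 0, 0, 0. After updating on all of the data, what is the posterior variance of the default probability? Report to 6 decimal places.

0.003902

The Beta prior is conjugate to a Binomial/Bernoulli likelihood; the update adds successes to α and failures to β.
After batch 1: Beta(3.0+4, 1.0+9) = Beta(7.0, 10.0).
After batch 2: Beta(7.0+1, 10.0+22) = Beta(8.0, 32.0).
Var = αβ/((α+β)²(α+β+1)) = 8.0·32.0/(40.0²·41.0) = 0.003902.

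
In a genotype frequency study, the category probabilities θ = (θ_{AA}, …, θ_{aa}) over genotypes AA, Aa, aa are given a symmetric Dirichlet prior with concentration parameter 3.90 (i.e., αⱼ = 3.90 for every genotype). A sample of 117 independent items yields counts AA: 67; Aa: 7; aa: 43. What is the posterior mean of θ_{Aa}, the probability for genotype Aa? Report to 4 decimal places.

The Dirichlet prior is conjugate to the Multinomial likelihood: each posterior αⱼ = prior αⱼ + observed count nⱼ.
Posterior concentration: (70.90, 10.90, 46.90), total = 128.70.
E[θ_{Aa}|data] = α_{Aa}/Σα = 10.90/128.70 = 0.0847.

0.0847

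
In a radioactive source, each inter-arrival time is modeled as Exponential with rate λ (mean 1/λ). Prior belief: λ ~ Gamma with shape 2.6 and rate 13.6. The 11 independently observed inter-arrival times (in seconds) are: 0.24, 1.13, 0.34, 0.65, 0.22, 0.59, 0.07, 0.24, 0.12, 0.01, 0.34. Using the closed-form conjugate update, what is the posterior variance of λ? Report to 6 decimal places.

With a Gamma(shape α, rate β) prior on the exponential rate λ, the posterior after n observations with total T = Σxᵢ is Gamma(α+n, β+T).
Sum of observations T = 3.95 seconds; n = 11.
Posterior: Gamma(2.6+11, 13.6+3.95) = Gamma(13.6, 17.55).
Var = α/β² = 0.044155.

0.044155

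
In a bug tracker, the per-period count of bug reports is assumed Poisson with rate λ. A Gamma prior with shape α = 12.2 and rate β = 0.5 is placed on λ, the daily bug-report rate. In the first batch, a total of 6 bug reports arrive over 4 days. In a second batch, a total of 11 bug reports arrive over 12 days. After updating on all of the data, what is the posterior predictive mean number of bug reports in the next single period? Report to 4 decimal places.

1.7697

With a Gamma(shape α, rate β) prior, the Poisson likelihood is conjugate: the posterior is Gamma(α + ΣXᵢ, β + n).
After batch 1: Gamma(α+S, β+n) = Gamma(12.2+6, 0.5+4) = Gamma(18.2, 4.5).
After batch 2: Gamma(α+S, β+n) = Gamma(18.2+11, 4.5+12) = Gamma(29.2, 16.5).
The predictive distribution for one future period is NegBinom with mean α/β = 1.7697.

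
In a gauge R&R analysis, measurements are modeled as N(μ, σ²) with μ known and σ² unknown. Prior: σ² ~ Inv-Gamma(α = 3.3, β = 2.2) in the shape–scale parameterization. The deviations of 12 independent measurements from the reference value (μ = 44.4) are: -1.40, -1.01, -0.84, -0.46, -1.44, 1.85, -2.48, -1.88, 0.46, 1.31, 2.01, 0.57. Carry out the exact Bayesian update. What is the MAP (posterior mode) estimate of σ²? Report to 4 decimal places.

With known mean μ and an Inverse-Gamma(α, β) prior on σ², the Normal likelihood is conjugate: posterior is Inv-Gamma(α + n/2, β + Σ(xᵢ−μ)²/2).
Σ(xᵢ−μ)² = (-1.40)² + (-1.01)² + (-0.84)² + (-0.46)² + (-1.44)² + (1.85)² + (-2.48)² + (-1.88)² + (0.46)² + (1.31)² + (2.01)² + (0.57)² = 25.3709.
Posterior: Inv-Gamma(3.3 + 12/2, 2.2 + 25.3709/2) = Inv-Gamma(9.30, 14.88545).
Mode = β/(α+1) = 14.88545/10.30 = 1.4452.

1.4452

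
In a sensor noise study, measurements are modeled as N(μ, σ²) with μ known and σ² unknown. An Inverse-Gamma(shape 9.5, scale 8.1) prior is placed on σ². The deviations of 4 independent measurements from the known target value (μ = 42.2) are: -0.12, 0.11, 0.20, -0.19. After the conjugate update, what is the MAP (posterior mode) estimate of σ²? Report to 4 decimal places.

0.6521

With known mean μ and an Inverse-Gamma(α, β) prior on σ², the Normal likelihood is conjugate: posterior is Inv-Gamma(α + n/2, β + Σ(xᵢ−μ)²/2).
Σ(xᵢ−μ)² = (-0.12)² + (0.11)² + (0.20)² + (-0.19)² = 0.1026.
Posterior: Inv-Gamma(9.5 + 4/2, 8.1 + 0.1026/2) = Inv-Gamma(11.50, 8.15130).
Mode = β/(α+1) = 8.15130/12.50 = 0.6521.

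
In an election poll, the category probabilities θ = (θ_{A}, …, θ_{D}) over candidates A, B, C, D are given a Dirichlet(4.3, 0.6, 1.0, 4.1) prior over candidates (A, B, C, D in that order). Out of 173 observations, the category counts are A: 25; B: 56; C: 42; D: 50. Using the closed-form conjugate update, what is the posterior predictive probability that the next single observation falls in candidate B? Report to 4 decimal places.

0.3093

The Dirichlet prior is conjugate to the Multinomial likelihood: each posterior αⱼ = prior αⱼ + observed count nⱼ.
Posterior concentration: (29.3, 56.6, 43.0, 54.1), total = 183.0.
P(next = B | data) = α_{B}/Σα = 0.3093.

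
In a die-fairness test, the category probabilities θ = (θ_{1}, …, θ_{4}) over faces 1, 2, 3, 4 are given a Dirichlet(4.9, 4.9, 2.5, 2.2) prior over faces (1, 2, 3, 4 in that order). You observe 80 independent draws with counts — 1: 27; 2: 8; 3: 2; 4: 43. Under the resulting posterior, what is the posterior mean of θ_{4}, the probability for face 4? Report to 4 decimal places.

0.4783

The Dirichlet prior is conjugate to the Multinomial likelihood: each posterior αⱼ = prior αⱼ + observed count nⱼ.
Posterior concentration: (31.9, 12.9, 4.5, 45.2), total = 94.5.
E[θ_{4}|data] = α_{4}/Σα = 45.2/94.5 = 0.4783.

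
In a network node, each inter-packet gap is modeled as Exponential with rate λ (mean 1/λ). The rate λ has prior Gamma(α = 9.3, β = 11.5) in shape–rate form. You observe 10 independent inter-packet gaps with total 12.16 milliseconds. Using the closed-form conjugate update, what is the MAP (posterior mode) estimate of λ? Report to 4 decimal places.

0.7735

With a Gamma(shape α, rate β) prior on the exponential rate λ, the posterior after n observations with total T = Σxᵢ is Gamma(α+n, β+T).
Posterior: Gamma(9.3+10, 11.5+12.16) = Gamma(19.3, 23.66).
Mode = (α−1)/β = 0.7735.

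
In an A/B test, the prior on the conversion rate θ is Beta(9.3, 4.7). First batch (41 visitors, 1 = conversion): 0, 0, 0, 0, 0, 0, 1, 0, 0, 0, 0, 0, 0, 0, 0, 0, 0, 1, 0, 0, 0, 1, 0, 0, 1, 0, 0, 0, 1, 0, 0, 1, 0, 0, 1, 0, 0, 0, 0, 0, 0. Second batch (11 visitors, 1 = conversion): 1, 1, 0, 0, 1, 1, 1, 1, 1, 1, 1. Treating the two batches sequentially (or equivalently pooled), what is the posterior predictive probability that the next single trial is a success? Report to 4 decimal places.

The Beta prior is conjugate to a Binomial/Bernoulli likelihood; the update adds successes to α and failures to β.
After batch 1: Beta(9.3+7, 4.7+34) = Beta(16.3, 38.7).
After batch 2: Beta(16.3+9, 38.7+2) = Beta(25.3, 40.7).
For a single future Bernoulli trial, P(success | data) = α/(α+β) = 0.3833.

0.3833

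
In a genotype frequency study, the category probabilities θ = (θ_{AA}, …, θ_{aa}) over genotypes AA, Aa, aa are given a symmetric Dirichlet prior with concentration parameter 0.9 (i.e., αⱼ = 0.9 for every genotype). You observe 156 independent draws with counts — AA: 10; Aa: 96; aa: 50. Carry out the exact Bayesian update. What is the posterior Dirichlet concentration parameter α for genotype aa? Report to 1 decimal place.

50.9

The Dirichlet prior is conjugate to the Multinomial likelihood: each posterior αⱼ = prior αⱼ + observed count nⱼ.
Posterior concentration: (10.9, 96.9, 50.9), total = 158.7.
α_{aa} = 0.9 + 50 = 50.9.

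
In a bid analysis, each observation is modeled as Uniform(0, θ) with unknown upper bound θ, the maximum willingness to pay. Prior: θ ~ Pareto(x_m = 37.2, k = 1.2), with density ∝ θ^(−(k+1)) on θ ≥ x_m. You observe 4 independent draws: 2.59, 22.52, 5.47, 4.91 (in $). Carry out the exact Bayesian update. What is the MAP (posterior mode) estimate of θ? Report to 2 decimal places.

37.20

A Pareto(scale x_m, shape k) prior on the upper bound θ of Uniform(0, θ) is conjugate: posterior is Pareto(max(x_m, max xᵢ), k + n).
Sample maximum = 22.52; prior scale x_m = 37.2 → posterior scale = max = 37.20.
Posterior shape = 1.2 + 4 = 5.2.
The Pareto density is decreasing on [x_m, ∞), so the mode is x_m = 37.20.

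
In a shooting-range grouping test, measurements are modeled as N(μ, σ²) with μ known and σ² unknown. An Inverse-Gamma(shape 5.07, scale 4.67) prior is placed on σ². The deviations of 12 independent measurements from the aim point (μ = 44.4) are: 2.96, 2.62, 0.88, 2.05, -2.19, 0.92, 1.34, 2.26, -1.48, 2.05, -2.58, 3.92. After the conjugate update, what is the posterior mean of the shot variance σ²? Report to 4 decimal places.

With known mean μ and an Inverse-Gamma(α, β) prior on σ², the Normal likelihood is conjugate: posterior is Inv-Gamma(α + n/2, β + Σ(xᵢ−μ)²/2).
Σ(xᵢ−μ)² = (2.96)² + (2.62)² + (0.88)² + (2.05)² + (-2.19)² + (0.92)² + (1.34)² + (2.26)² + (-1.48)² + (2.05)² + (-2.58)² + (3.92)² = 61.5643.
Posterior: Inv-Gamma(5.07 + 12/2, 4.67 + 61.5643/2) = Inv-Gamma(11.07, 35.45215).
E[σ²|data] = β/(α−1) = 35.45215/10.07 = 3.5206.

3.5206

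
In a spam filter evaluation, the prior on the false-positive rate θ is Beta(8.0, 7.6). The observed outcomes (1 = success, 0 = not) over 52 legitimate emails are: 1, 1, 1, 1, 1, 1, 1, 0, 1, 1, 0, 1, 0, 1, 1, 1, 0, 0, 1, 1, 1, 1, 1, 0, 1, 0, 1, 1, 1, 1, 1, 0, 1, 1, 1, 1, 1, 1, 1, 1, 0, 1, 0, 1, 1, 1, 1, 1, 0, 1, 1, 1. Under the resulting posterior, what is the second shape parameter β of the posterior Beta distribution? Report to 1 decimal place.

18.6

The Beta prior is conjugate to a Binomial/Bernoulli likelihood; the update adds successes to α and failures to β.
Posterior: Beta(α+k, β+n−k) = Beta(8.0+41, 7.6+11) = Beta(49.0, 18.6).
Posterior β = 18.6.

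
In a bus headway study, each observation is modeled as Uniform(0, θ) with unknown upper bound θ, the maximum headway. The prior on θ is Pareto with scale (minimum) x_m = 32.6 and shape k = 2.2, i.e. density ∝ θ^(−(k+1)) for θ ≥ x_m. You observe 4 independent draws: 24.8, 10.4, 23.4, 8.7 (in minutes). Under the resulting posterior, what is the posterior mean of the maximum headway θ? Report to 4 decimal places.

38.8692

A Pareto(scale x_m, shape k) prior on the upper bound θ of Uniform(0, θ) is conjugate: posterior is Pareto(max(x_m, max xᵢ), k + n).
Sample maximum = 24.8; prior scale x_m = 32.6 → posterior scale = max = 32.6.
Posterior shape = 2.2 + 4 = 6.2.
E[θ|data] = k·x_m/(k−1) = 6.2·32.6/5.2 = 38.8692.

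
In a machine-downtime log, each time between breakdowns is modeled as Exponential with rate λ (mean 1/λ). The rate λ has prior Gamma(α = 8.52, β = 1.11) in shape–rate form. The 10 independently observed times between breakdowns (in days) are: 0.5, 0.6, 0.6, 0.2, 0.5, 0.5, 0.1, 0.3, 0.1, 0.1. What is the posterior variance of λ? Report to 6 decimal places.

With a Gamma(shape α, rate β) prior on the exponential rate λ, the posterior after n observations with total T = Σxᵢ is Gamma(α+n, β+T).
Sum of observations T = 3.5 days; n = 10.
Posterior: Gamma(8.52+10, 1.11+3.5) = Gamma(18.52, 4.61).
Var = α/β² = 0.871443.

0.871443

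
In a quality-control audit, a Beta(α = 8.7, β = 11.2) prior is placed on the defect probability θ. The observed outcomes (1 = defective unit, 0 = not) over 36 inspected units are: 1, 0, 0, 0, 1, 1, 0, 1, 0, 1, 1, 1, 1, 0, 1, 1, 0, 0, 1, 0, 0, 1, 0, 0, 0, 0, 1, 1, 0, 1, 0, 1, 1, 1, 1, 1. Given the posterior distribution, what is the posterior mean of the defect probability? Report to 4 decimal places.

The Beta prior is conjugate to a Binomial/Bernoulli likelihood; the update adds successes to α and failures to β.
Posterior: Beta(α+k, β+n−k) = Beta(8.7+20, 11.2+16) = Beta(28.7, 27.2).
Posterior mean = α/(α+β) = 28.7/55.9 = 0.5134.

0.5134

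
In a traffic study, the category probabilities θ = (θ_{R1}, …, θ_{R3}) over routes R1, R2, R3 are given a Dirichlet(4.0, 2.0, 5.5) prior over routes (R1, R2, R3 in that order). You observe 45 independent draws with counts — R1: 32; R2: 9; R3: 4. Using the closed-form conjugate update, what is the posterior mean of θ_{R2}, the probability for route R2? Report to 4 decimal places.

The Dirichlet prior is conjugate to the Multinomial likelihood: each posterior αⱼ = prior αⱼ + observed count nⱼ.
Posterior concentration: (36.0, 11.0, 9.5), total = 56.5.
E[θ_{R2}|data] = α_{R2}/Σα = 11.0/56.5 = 0.1947.

0.1947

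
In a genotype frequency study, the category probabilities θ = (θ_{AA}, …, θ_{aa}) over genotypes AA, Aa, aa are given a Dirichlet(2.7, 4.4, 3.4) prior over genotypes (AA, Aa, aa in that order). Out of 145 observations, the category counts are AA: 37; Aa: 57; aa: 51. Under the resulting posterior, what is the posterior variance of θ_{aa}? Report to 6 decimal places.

0.001453

The Dirichlet prior is conjugate to the Multinomial likelihood: each posterior αⱼ = prior αⱼ + observed count nⱼ.
Posterior concentration: (39.7, 61.4, 54.4), total = 155.5.
Var[θ_j] = α_j(Σα−α_j)/((Σα)²(Σα+1)) = 54.4·101.1/(155.5²·156.5) = 0.001453.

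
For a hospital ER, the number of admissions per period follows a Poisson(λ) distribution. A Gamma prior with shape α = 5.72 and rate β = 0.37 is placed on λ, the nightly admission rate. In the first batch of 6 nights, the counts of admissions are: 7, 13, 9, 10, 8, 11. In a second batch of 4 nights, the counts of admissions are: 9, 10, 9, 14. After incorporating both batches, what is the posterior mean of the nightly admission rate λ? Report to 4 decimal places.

With a Gamma(shape α, rate β) prior, the Poisson likelihood is conjugate: the posterior is Gamma(α + ΣXᵢ, β + n).
Batch 1: sum of counts S = 58 over n = 6 nights.
After batch 1: Gamma(α+S, β+n) = Gamma(5.72+58, 0.37+6) = Gamma(63.72, 6.37).
Batch 2: sum of counts S = 42 over n = 4 nights.
After batch 2: Gamma(α+S, β+n) = Gamma(63.72+42, 6.37+4) = Gamma(105.72, 10.37).
Posterior mean = α/β = 105.72/10.37 = 10.1948.

10.1948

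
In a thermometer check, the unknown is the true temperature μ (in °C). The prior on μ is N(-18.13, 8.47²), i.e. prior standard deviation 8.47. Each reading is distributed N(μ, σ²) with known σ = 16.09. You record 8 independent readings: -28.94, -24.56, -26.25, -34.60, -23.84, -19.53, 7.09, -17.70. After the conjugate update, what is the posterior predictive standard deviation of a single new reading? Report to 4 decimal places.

For Normal data with known variance σ², a Normal(μ₀, σ₀²) prior on μ is conjugate. Posterior precision = 1/σ₀² + n/σ²; posterior mean is the precision-weighted average of μ₀ and x̄.
σ₀² = 8.47² = 71.7409, σ² = 16.09² = 258.8881; σ² + n·σ₀² = 258.8881 + 8·71.7409 = 832.8153.
Posterior precision = 1/σ₀² + n/σ² = 1/71.7409 + 8/258.8881 = (σ² + n·σ₀²)/(σ₀²σ²) = 832.8153/(71.7409·258.8881); posterior variance σₙ² = σ₀²σ²/(σ² + n·σ₀²) = 71.7409·258.8881/832.8153 = 22.301302.
Predictive variance for one new observation = σₙ² + σ² = 71.7409·258.8881/832.8153 + 258.8881 = σ²·(σ₀² + 832.8153)/832.8153 = 258.8881·904.5562/832.8153 = 281.189402; SD = √(258.8881·904.5562/832.8153) = 16.7687.

16.7687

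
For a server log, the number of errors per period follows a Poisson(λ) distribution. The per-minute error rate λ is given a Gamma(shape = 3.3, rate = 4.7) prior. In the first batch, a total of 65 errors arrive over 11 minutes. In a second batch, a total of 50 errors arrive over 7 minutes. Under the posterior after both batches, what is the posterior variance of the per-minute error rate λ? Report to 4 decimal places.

With a Gamma(shape α, rate β) prior, the Poisson likelihood is conjugate: the posterior is Gamma(α + ΣXᵢ, β + n).
After batch 1: Gamma(α+S, β+n) = Gamma(3.3+65, 4.7+11) = Gamma(68.3, 15.7).
After batch 2: Gamma(α+S, β+n) = Gamma(68.3+50, 15.7+7) = Gamma(118.3, 22.7).
Var = α/β² = 118.3/22.7² = 0.2296.

0.2296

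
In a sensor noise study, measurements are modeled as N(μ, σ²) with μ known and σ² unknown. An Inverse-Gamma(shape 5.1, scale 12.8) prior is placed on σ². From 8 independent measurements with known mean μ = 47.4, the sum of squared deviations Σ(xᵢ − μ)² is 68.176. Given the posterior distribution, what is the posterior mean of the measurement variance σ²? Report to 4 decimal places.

5.7886

With known mean μ and an Inverse-Gamma(α, β) prior on σ², the Normal likelihood is conjugate: posterior is Inv-Gamma(α + n/2, β + Σ(xᵢ−μ)²/2).
Posterior: Inv-Gamma(5.1 + 8/2, 12.8 + 68.176/2) = Inv-Gamma(9.10, 46.8880).
E[σ²|data] = β/(α−1) = 46.8880/8.10 = 5.7886.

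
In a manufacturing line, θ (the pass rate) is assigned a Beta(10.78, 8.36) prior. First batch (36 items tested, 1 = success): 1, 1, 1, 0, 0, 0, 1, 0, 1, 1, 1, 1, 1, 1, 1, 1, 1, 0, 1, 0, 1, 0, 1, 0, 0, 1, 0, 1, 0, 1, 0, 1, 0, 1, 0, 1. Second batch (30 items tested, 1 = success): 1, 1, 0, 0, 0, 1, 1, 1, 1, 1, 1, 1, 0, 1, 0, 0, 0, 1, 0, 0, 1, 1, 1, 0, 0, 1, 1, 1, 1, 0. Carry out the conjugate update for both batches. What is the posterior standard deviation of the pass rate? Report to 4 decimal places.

The Beta prior is conjugate to a Binomial/Bernoulli likelihood; the update adds successes to α and failures to β.
After batch 1: Beta(10.78+22, 8.36+14) = Beta(32.78, 22.36).
After batch 2: Beta(32.78+18, 22.36+12) = Beta(50.78, 34.36).
Var = αβ/((α+β)²(α+β+1)) = 50.78·34.36/(85.14²·86.14) = 0.00279430; SD = √0.00279430 = 0.0529.

0.0529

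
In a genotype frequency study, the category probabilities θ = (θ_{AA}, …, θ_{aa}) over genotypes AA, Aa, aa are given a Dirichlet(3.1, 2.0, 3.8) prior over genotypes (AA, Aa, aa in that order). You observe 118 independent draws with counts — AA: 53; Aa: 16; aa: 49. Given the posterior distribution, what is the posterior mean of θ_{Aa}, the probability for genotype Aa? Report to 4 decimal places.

0.1418

The Dirichlet prior is conjugate to the Multinomial likelihood: each posterior αⱼ = prior αⱼ + observed count nⱼ.
Posterior concentration: (56.1, 18.0, 52.8), total = 126.9.
E[θ_{Aa}|data] = α_{Aa}/Σα = 18.0/126.9 = 0.1418.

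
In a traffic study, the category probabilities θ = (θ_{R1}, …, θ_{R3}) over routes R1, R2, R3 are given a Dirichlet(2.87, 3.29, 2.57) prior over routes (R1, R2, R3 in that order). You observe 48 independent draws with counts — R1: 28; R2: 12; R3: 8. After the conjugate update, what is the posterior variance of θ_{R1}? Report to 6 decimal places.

0.004297

The Dirichlet prior is conjugate to the Multinomial likelihood: each posterior αⱼ = prior αⱼ + observed count nⱼ.
Posterior concentration: (30.87, 15.29, 10.57), total = 56.73.
Var[θ_j] = α_j(Σα−α_j)/((Σα)²(Σα+1)) = 30.87·25.86/(56.73²·57.73) = 0.004297.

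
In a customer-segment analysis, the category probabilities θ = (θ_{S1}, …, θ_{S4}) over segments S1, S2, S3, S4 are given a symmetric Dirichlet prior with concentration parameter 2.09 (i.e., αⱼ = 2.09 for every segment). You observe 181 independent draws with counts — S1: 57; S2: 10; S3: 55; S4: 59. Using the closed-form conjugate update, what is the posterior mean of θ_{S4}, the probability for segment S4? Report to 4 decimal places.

The Dirichlet prior is conjugate to the Multinomial likelihood: each posterior αⱼ = prior αⱼ + observed count nⱼ.
Posterior concentration: (59.09, 12.09, 57.09, 61.09), total = 189.36.
E[θ_{S4}|data] = α_{S4}/Σα = 61.09/189.36 = 0.3226.

0.3226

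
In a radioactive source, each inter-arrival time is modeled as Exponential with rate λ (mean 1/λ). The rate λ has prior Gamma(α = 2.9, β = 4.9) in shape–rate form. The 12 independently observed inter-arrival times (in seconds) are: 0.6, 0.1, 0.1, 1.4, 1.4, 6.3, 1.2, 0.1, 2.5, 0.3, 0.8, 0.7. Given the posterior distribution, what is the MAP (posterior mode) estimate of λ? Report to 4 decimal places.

0.6814

With a Gamma(shape α, rate β) prior on the exponential rate λ, the posterior after n observations with total T = Σxᵢ is Gamma(α+n, β+T).
Sum of observations T = 15.5 seconds; n = 12.
Posterior: Gamma(2.9+12, 4.9+15.5) = Gamma(14.9, 20.4).
Mode = (α−1)/β = 0.6814.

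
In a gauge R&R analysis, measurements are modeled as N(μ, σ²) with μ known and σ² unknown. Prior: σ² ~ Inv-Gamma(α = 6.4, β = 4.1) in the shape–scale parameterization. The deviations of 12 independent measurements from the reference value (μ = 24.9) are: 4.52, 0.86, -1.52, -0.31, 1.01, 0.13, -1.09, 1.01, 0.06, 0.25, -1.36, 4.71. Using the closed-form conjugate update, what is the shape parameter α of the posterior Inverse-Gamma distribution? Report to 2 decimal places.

12.40

With known mean μ and an Inverse-Gamma(α, β) prior on σ², the Normal likelihood is conjugate: posterior is Inv-Gamma(α + n/2, β + Σ(xᵢ−μ)²/2).
Σ(xᵢ−μ)² = (4.52)² + (0.86)² + (-1.52)² + (-0.31)² + (1.01)² + (0.13)² + (-1.09)² + (1.01)² + (0.06)² + (0.25)² + (-1.36)² + (4.71)² = 50.9215.
Posterior: Inv-Gamma(6.4 + 12/2, 4.1 + 50.9215/2) = Inv-Gamma(12.40, 29.56075).
Posterior α = 12.40.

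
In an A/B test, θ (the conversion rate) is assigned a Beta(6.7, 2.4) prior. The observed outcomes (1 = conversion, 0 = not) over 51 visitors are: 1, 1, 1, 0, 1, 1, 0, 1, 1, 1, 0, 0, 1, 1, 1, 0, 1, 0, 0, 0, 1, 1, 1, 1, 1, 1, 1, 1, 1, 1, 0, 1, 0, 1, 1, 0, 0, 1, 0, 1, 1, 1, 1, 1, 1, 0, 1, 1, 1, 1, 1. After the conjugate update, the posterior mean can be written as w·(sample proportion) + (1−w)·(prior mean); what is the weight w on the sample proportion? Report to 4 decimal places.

The Beta prior is conjugate to a Binomial/Bernoulli likelihood; the update adds successes to α and failures to β.
Posterior mean = (α₀+k)/(α₀+β₀+n) = [n/(α₀+β₀+n)]·(k/n) + [(α₀+β₀)/(α₀+β₀+n)]·α₀/(α₀+β₀), so only n and the prior enter the weight.
The weight on the data is w = n/(α₀+β₀+n) = 51/(6.7+2.4+51) = 51/60.1 = 0.8486.

0.8486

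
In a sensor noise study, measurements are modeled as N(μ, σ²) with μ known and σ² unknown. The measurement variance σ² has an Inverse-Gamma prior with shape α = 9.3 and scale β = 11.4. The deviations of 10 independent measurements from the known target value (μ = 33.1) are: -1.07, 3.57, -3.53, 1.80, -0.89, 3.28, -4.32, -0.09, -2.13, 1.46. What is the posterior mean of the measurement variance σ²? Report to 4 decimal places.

With known mean μ and an Inverse-Gamma(α, β) prior on σ², the Normal likelihood is conjugate: posterior is Inv-Gamma(α + n/2, β + Σ(xᵢ−μ)²/2).
Σ(xᵢ−μ)² = (-1.07)² + (3.57)² + (-3.53)² + (1.80)² + (-0.89)² + (3.28)² + (-4.32)² + (-0.09)² + (-2.13)² + (1.46)² = 66.4802.
Posterior: Inv-Gamma(9.3 + 10/2, 11.4 + 66.4802/2) = Inv-Gamma(14.30, 44.64010).
E[σ²|data] = β/(α−1) = 44.64010/13.30 = 3.3564.

3.3564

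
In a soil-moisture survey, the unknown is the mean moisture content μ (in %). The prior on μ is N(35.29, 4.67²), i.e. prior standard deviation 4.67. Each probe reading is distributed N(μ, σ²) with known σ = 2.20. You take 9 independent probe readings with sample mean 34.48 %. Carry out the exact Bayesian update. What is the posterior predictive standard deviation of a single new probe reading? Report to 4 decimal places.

2.3162

For Normal data with known variance σ², a Normal(μ₀, σ₀²) prior on μ is conjugate. Posterior precision = 1/σ₀² + n/σ²; posterior mean is the precision-weighted average of μ₀ and x̄.
σ₀² = 4.67² = 21.8089, σ² = 2.20² = 4.84; σ² + n·σ₀² = 4.84 + 9·21.8089 = 201.1201.
Posterior precision = 1/σ₀² + n/σ² = 1/21.8089 + 9/4.84 = (σ² + n·σ₀²)/(σ₀²σ²) = 201.1201/(21.8089·4.84); posterior variance σₙ² = σ₀²σ²/(σ² + n·σ₀²) = 21.8089·4.84/201.1201 = 0.524836.
Predictive variance for one new observation = σₙ² + σ² = 21.8089·4.84/201.1201 + 4.84 = σ²·(σ₀² + 201.1201)/201.1201 = 4.84·222.929/201.1201 = 5.364836; SD = √(4.84·222.929/201.1201) = 2.3162.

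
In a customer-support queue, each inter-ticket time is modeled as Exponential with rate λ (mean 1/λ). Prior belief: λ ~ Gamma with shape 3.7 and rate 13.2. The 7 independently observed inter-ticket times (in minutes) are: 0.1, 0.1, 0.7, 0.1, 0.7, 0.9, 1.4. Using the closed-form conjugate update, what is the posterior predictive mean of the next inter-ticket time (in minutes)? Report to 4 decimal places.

1.7732

With a Gamma(shape α, rate β) prior on the exponential rate λ, the posterior after n observations with total T = Σxᵢ is Gamma(α+n, β+T).
Sum of observations T = 4.0 minutes; n = 7.
Posterior: Gamma(3.7+7, 13.2+4.0) = Gamma(10.7, 17.2).
The predictive distribution for the next observation is Lomax; its mean is β/(α−1) = 17.2/9.7 = 1.7732.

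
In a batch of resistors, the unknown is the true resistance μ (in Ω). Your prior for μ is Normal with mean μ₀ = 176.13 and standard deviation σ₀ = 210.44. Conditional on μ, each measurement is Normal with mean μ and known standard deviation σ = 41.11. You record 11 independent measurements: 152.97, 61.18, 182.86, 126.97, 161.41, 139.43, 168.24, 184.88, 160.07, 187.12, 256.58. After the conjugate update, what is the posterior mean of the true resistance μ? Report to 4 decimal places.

162.0226

For Normal data with known variance σ², a Normal(μ₀, σ₀²) prior on μ is conjugate. Posterior precision = 1/σ₀² + n/σ²; posterior mean is the precision-weighted average of μ₀ and x̄.
Σxᵢ = 152.97 + 61.18 + 182.86 + 126.97 + 161.41 + 139.43 + 168.24 + 184.88 + 160.07 + 187.12 + 256.58 = 1781.71, so n·x̄ = 1781.71.
σ₀² = 210.44² = 44284.9936, σ² = 41.11² = 1690.0321; σ² + n·σ₀² = 1690.0321 + 11·44284.9936 = 488824.9617.
Posterior mean = (μ₀/σ₀² + n·x̄/σ²)/(1/σ₀² + n/σ²) = (σ²·μ₀ + σ₀²·n·x̄)/(σ² + n·σ₀²) = (1690.0321·176.13 + 44284.9936·1781.71)/488824.9617 = 79200681.300829/488824.9617 = 162.0226.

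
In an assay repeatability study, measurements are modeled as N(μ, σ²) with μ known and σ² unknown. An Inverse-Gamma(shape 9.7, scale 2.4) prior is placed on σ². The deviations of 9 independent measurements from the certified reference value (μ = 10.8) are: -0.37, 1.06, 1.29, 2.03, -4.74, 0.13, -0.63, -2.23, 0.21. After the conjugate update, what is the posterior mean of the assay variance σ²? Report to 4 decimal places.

1.5055

With known mean μ and an Inverse-Gamma(α, β) prior on σ², the Normal likelihood is conjugate: posterior is Inv-Gamma(α + n/2, β + Σ(xᵢ−μ)²/2).
Σ(xᵢ−μ)² = (-0.37)² + (1.06)² + (1.29)² + (2.03)² + (-4.74)² + (0.13)² + (-0.63)² + (-2.23)² + (0.21)² = 34.9439.
Posterior: Inv-Gamma(9.7 + 9/2, 2.4 + 34.9439/2) = Inv-Gamma(14.20, 19.87195).
E[σ²|data] = β/(α−1) = 19.87195/13.20 = 1.5055.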